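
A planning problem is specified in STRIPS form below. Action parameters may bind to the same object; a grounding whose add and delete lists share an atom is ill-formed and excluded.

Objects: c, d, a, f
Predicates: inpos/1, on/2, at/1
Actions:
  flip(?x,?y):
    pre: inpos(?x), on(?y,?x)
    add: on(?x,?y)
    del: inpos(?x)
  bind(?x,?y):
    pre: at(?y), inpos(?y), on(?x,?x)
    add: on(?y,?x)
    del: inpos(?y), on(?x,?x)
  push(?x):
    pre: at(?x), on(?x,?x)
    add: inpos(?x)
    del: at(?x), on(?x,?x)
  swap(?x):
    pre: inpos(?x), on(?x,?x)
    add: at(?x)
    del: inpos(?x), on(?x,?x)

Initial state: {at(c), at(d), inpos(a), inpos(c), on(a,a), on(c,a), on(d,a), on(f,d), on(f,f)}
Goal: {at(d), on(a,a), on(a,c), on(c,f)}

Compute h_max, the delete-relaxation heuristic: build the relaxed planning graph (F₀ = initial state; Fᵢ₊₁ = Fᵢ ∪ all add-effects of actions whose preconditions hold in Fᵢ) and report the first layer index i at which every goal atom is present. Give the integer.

F0 = init (9 atoms)
F1 = F0 ∪ {at(a), on(a,c), on(a,d), on(c,f)}  (13 atoms)
goal ⊆ F1  ⇒  h_max = 1

1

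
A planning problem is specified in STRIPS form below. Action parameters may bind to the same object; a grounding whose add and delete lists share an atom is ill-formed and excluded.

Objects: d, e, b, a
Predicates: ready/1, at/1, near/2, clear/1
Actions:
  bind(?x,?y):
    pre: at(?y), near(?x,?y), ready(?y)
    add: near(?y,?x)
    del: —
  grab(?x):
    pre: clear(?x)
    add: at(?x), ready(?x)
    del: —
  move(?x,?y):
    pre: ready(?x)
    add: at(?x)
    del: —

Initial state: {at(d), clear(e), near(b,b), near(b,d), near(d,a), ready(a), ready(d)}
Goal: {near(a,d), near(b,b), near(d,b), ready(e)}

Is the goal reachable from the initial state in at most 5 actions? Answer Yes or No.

1. bind(b,d)  →  {at(d), clear(e), near(b,b), near(b,d), near(d,a), near(d,b), ready(a), ready(d)}
2. grab(e)  →  {at(d), at(e), clear(e), near(b,b), near(b,d), near(d,a), near(d,b), ready(a), ready(d), ready(e)}
3. move(a,d)  →  {at(a), at(d), at(e), clear(e), near(b,b), near(b,d), near(d,a), near(d,b), ready(a), ready(d), ready(e)}
4. bind(d,a)  →  {at(a), at(d), at(e), clear(e), near(a,d), near(b,b), near(b,d), near(d,a), near(d,b), ready(a), ready(d), ready(e)}
optimal plan length = 4; 4 ≤ 5

Yes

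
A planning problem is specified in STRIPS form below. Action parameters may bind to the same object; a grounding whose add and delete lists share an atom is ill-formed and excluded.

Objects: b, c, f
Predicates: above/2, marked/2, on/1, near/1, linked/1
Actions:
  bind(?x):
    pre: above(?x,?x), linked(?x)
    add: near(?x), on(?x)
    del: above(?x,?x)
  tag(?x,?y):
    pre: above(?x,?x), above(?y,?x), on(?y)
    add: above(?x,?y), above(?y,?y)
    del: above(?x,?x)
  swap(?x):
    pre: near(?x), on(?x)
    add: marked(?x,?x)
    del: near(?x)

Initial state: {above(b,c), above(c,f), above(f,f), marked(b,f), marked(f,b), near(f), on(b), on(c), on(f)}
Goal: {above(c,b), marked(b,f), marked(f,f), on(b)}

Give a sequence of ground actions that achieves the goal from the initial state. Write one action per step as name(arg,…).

1. tag(f,c)  →  {above(b,c), above(c,c), above(c,f), above(f,c), marked(b,f), marked(f,b), near(f), on(b), on(c), on(f)}
2. tag(c,b)  →  {above(b,b), above(b,c), above(c,b), above(c,f), above(f,c), marked(b,f), marked(f,b), near(f), on(b), on(c), on(f)}
3. swap(f)  →  {above(b,b), above(b,c), above(c,b), above(c,f), above(f,c), marked(b,f), marked(f,b), marked(f,f), on(b), on(c), on(f)}

tag(f,c); tag(c,b); swap(f)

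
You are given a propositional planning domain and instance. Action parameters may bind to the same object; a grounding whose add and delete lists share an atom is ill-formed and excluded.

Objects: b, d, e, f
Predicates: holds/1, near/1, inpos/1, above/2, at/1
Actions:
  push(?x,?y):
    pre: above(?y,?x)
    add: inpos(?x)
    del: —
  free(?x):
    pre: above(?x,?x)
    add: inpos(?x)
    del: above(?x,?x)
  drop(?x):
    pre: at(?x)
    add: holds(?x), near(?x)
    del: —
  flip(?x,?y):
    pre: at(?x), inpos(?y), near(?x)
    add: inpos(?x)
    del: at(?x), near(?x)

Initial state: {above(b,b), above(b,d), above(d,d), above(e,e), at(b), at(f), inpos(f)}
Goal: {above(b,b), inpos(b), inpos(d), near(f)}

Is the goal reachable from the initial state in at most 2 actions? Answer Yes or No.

No

1. push(b,b)  →  {above(b,b), above(b,d), above(d,d), above(e,e), at(b), at(f), inpos(b), inpos(f)}
2. push(d,b)  →  {above(b,b), above(b,d), above(d,d), above(e,e), at(b), at(f), inpos(b), inpos(d), inpos(f)}
3. drop(f)  →  {above(b,b), above(b,d), above(d,d), above(e,e), at(b), at(f), holds(f), inpos(b), inpos(d), inpos(f), near(f)}
optimal plan length = 3; 3 > 2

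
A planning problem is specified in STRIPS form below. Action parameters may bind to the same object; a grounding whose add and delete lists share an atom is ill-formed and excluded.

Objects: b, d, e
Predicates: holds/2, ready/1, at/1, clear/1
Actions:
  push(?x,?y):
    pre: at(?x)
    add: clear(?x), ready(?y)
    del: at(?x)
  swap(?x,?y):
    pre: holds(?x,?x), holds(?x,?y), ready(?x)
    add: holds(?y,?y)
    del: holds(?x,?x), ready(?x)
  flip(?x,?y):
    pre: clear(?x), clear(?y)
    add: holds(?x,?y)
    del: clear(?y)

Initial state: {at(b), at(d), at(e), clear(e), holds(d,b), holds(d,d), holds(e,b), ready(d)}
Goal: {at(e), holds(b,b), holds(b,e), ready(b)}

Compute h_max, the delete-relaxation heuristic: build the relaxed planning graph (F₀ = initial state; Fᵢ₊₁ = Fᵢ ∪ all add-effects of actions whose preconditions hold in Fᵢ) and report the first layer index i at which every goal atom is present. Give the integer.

2

F0 = init (8 atoms)
F1 = F0 ∪ {clear(b), clear(d), holds(b,b), holds(e,e), ready(b), ready(e)}  (14 atoms)
F2 = F1 ∪ {holds(b,d), holds(b,e), holds(d,e), holds(e,d)}  (18 atoms)
goal ⊆ F2  ⇒  h_max = 2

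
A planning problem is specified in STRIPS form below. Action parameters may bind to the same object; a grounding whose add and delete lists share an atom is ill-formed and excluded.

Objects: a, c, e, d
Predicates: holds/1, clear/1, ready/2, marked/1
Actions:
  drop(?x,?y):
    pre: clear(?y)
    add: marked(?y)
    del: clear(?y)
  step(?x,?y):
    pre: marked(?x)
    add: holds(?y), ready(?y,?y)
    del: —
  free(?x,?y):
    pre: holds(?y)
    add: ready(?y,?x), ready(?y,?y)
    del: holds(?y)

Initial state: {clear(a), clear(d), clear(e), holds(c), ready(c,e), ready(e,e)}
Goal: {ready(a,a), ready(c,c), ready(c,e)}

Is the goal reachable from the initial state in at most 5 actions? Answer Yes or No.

1. drop(a,a)  →  {clear(d), clear(e), holds(c), marked(a), ready(c,e), ready(e,e)}
2. step(a,a)  →  {clear(d), clear(e), holds(a), holds(c), marked(a), ready(a,a), ready(c,e), ready(e,e)}
3. step(a,c)  →  {clear(d), clear(e), holds(a), holds(c), marked(a), ready(a,a), ready(c,c), ready(c,e), ready(e,e)}
optimal plan length = 3; 3 ≤ 5

Yes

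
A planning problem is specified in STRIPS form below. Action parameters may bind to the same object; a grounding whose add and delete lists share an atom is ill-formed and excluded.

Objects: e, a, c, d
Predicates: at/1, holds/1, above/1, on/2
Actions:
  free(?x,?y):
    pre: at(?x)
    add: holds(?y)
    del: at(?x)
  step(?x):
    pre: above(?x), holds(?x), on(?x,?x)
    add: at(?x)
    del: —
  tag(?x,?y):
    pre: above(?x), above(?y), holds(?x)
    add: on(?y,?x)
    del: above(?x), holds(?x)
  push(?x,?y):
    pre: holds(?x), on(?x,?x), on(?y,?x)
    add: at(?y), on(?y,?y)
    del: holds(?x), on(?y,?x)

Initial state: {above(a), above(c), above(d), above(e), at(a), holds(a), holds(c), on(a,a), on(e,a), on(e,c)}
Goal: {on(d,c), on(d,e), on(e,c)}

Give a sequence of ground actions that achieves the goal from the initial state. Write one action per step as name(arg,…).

1. free(a,e)  →  {above(a), above(c), above(d), above(e), holds(a), holds(c), holds(e), on(a,a), on(e,a), on(e,c)}
2. tag(e,d)  →  {above(a), above(c), above(d), holds(a), holds(c), on(a,a), on(d,e), on(e,a), on(e,c)}
3. tag(c,d)  →  {above(a), above(d), holds(a), on(a,a), on(d,c), on(d,e), on(e,a), on(e,c)}

free(a,e); tag(e,d); tag(c,d)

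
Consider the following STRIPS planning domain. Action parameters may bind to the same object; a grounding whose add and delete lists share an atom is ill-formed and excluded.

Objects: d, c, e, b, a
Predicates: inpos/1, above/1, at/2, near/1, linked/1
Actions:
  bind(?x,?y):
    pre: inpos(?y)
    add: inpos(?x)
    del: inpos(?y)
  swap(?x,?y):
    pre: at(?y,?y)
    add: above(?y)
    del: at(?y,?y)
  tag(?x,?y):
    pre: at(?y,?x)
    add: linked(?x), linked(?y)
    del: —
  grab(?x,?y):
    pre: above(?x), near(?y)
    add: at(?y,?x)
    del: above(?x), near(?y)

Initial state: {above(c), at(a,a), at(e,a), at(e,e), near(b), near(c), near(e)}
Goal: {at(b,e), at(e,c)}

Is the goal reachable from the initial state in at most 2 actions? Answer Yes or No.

No

1. swap(d,e)  →  {above(c), above(e), at(a,a), at(e,a), near(b), near(c), near(e)}
2. grab(c,e)  →  {above(e), at(a,a), at(e,a), at(e,c), near(b), near(c)}
3. grab(e,b)  →  {at(a,a), at(b,e), at(e,a), at(e,c), near(c)}
optimal plan length = 3; 3 > 2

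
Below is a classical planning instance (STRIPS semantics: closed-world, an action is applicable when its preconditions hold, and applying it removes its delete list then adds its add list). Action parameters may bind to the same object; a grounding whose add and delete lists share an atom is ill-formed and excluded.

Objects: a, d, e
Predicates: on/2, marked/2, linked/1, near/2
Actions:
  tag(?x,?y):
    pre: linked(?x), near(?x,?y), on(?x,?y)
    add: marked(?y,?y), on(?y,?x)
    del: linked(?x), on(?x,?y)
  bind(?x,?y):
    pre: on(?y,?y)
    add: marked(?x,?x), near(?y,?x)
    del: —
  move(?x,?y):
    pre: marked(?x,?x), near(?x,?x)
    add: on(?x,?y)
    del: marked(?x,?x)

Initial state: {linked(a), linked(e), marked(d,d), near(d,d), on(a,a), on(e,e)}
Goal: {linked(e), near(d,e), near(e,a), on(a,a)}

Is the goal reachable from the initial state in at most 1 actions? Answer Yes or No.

1. bind(a,e)  →  {linked(a), linked(e), marked(a,a), marked(d,d), near(d,d), near(e,a), on(a,a), on(e,e)}
2. move(d,d)  →  {linked(a), linked(e), marked(a,a), near(d,d), near(e,a), on(a,a), on(d,d), on(e,e)}
3. bind(e,d)  →  {linked(a), linked(e), marked(a,a), marked(e,e), near(d,d), near(d,e), near(e,a), on(a,a), on(d,d), on(e,e)}
optimal plan length = 3; 3 > 1

No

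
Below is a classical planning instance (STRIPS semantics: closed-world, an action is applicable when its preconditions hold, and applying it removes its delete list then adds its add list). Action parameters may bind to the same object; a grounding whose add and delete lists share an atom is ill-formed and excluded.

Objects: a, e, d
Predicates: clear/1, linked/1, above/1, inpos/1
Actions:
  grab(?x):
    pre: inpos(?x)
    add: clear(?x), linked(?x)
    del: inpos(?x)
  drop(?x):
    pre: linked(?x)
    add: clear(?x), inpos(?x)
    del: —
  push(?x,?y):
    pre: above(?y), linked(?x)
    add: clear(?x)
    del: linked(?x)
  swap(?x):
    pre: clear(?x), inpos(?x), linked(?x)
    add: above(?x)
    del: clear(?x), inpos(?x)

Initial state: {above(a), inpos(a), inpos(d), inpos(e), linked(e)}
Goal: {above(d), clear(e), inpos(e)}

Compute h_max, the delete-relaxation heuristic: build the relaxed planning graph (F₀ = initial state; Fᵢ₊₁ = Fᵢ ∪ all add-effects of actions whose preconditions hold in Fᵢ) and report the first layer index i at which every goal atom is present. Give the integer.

2

F0 = init (5 atoms)
F1 = F0 ∪ {clear(a), clear(d), clear(e), linked(a), linked(d)}  (10 atoms)
F2 = F1 ∪ {above(d), above(e)}  (12 atoms)
goal ⊆ F2  ⇒  h_max = 2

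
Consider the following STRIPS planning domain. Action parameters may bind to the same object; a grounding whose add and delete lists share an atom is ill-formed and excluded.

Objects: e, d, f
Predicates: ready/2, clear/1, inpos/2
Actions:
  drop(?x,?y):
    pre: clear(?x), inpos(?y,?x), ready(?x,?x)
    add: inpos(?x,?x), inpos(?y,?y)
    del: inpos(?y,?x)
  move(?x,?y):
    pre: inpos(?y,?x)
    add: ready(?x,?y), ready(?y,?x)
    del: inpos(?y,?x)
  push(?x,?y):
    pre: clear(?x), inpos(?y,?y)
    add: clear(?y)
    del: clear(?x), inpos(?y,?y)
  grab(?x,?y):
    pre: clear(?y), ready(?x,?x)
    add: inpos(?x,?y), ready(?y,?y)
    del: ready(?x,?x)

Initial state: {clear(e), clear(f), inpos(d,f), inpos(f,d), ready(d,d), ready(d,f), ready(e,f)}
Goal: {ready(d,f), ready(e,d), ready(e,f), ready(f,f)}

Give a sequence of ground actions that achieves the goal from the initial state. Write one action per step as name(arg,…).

1. grab(d,e)  →  {clear(e), clear(f), inpos(d,e), inpos(d,f), inpos(f,d), ready(d,f), ready(e,e), ready(e,f)}
2. move(e,d)  →  {clear(e), clear(f), inpos(d,f), inpos(f,d), ready(d,e), ready(d,f), ready(e,d), ready(e,e), ready(e,f)}
3. grab(e,f)  →  {clear(e), clear(f), inpos(d,f), inpos(e,f), inpos(f,d), ready(d,e), ready(d,f), ready(e,d), ready(e,f), ready(f,f)}

grab(d,e); move(e,d); grab(e,f)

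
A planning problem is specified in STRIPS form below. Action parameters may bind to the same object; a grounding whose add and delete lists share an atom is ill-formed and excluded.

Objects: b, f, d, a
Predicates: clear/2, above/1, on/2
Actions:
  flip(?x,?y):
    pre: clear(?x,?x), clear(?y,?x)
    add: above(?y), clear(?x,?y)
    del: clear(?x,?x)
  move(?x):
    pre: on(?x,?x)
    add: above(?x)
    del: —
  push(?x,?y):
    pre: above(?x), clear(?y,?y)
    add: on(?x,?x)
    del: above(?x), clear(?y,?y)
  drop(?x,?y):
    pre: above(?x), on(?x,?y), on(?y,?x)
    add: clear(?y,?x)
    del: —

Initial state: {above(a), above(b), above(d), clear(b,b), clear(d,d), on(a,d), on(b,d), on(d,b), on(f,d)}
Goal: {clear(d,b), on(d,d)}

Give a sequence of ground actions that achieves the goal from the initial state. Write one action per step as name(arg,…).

1. push(d,b)  →  {above(a), above(b), clear(d,d), on(a,d), on(b,d), on(d,b), on(d,d), on(f,d)}
2. drop(b,d)  →  {above(a), above(b), clear(d,b), clear(d,d), on(a,d), on(b,d), on(d,b), on(d,d), on(f,d)}

push(d,b); drop(b,d)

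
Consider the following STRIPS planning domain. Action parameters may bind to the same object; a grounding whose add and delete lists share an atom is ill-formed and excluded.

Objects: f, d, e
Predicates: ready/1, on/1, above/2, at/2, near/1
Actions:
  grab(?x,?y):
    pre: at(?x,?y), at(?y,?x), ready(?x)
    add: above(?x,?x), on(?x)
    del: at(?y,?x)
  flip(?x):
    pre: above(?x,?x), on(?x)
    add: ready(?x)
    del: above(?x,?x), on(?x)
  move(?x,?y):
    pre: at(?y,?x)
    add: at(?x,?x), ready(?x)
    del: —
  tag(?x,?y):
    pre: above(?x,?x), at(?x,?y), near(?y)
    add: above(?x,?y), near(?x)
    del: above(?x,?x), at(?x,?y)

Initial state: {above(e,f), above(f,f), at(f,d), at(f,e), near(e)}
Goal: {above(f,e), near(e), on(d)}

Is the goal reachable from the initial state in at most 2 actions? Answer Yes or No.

1. move(d,f)  →  {above(e,f), above(f,f), at(d,d), at(f,d), at(f,e), near(e), ready(d)}
2. grab(d,d)  →  {above(d,d), above(e,f), above(f,f), at(f,d), at(f,e), near(e), on(d), ready(d)}
3. tag(f,e)  →  {above(d,d), above(e,f), above(f,e), at(f,d), near(e), near(f), on(d), ready(d)}
optimal plan length = 3; 3 > 2

No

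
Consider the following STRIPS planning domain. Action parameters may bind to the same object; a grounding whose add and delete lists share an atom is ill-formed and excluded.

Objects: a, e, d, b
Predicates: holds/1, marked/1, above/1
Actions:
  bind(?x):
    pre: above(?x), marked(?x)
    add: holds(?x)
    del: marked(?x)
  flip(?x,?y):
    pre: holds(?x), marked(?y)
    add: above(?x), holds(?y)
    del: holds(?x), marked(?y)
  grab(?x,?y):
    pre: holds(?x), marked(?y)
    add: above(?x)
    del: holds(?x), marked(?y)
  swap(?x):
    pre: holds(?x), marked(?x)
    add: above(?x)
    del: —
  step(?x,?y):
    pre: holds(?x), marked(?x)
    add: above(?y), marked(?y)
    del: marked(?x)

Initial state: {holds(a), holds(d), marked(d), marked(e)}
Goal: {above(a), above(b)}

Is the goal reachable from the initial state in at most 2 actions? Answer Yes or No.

Yes

1. flip(a,e)  →  {above(a), holds(d), holds(e), marked(d)}
2. step(d,b)  →  {above(a), above(b), holds(d), holds(e), marked(b)}
optimal plan length = 2; 2 ≤ 2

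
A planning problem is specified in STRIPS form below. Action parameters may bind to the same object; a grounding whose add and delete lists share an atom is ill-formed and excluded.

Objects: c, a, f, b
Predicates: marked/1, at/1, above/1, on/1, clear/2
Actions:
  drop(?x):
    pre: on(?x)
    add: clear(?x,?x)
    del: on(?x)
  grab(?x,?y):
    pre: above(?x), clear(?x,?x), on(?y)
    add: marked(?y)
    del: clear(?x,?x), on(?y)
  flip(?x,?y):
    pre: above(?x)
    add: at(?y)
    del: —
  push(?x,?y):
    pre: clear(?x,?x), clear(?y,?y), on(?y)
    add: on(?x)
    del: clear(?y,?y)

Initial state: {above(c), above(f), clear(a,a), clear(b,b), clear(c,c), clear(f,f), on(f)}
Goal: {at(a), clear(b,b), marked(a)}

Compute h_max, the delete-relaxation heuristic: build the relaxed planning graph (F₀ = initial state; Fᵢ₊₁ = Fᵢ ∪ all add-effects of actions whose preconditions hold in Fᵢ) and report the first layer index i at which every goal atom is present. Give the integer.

2

F0 = init (7 atoms)
F1 = F0 ∪ {at(a), at(b), at(c), at(f), marked(f), on(a), on(b), on(c)}  (15 atoms)
F2 = F1 ∪ {marked(a), marked(b), marked(c)}  (18 atoms)
goal ⊆ F2  ⇒  h_max = 2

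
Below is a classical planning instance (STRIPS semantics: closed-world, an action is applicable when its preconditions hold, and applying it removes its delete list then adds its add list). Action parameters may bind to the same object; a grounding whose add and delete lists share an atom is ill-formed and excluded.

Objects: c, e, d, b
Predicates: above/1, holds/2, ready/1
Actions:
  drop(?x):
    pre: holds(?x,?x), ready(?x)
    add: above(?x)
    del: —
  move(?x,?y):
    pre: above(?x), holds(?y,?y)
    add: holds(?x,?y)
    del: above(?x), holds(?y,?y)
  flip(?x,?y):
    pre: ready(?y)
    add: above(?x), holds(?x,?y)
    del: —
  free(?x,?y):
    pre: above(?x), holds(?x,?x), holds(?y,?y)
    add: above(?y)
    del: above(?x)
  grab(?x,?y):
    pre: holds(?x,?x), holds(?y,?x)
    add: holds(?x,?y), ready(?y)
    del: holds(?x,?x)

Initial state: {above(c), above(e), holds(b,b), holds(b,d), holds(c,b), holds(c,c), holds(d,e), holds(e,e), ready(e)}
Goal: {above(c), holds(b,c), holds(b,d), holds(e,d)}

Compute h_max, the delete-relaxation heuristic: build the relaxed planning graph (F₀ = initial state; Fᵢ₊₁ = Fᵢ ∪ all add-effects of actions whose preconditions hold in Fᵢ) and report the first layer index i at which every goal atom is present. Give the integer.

1

F0 = init (9 atoms)
F1 = F0 ∪ {above(b), above(d), holds(b,c), holds(b,e), holds(c,e), holds(e,b), holds(e,c), holds(e,d), ready(c), ready(d)}  (19 atoms)
goal ⊆ F1  ⇒  h_max = 1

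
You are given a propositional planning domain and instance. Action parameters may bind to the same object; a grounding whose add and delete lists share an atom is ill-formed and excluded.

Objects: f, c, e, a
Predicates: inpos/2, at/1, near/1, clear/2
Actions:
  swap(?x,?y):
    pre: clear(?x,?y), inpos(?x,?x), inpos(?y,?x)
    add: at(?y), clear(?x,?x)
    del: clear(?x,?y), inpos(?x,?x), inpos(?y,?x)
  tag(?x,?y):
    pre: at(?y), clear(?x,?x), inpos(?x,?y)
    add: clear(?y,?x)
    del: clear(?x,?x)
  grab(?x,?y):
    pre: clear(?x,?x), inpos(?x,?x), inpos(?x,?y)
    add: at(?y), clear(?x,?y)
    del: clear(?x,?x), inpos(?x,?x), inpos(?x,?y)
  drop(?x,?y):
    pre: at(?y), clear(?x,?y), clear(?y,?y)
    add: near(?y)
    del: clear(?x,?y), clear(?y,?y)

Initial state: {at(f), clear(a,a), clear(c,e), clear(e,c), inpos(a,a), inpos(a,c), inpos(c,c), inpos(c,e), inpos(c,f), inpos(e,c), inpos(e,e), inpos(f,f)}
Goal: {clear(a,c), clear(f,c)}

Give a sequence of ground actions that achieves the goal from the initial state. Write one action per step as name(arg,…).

swap(c,e); tag(c,f); grab(a,c)

1. swap(c,e)  →  {at(e), at(f), clear(a,a), clear(c,c), clear(e,c), inpos(a,a), inpos(a,c), inpos(c,e), inpos(c,f), inpos(e,e), inpos(f,f)}
2. tag(c,f)  →  {at(e), at(f), clear(a,a), clear(e,c), clear(f,c), inpos(a,a), inpos(a,c), inpos(c,e), inpos(c,f), inpos(e,e), inpos(f,f)}
3. grab(a,c)  →  {at(c), at(e), at(f), clear(a,c), clear(e,c), clear(f,c), inpos(c,e), inpos(c,f), inpos(e,e), inpos(f,f)}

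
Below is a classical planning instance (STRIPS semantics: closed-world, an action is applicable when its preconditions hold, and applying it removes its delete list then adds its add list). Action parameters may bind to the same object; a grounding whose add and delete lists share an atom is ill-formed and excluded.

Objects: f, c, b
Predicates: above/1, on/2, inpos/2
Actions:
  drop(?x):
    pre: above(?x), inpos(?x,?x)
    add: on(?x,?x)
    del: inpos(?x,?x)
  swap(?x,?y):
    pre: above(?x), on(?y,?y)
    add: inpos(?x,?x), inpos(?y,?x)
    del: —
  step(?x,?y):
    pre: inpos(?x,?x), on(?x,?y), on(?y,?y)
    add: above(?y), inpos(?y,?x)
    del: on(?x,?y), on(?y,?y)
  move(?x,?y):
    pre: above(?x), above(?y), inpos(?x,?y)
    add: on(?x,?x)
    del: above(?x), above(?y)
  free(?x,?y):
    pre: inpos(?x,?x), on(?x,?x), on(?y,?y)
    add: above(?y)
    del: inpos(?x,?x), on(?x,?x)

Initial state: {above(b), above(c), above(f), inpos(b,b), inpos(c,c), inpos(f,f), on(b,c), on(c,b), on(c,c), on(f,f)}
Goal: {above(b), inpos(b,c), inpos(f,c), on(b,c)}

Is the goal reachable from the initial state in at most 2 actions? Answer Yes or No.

1. drop(b)  →  {above(b), above(c), above(f), inpos(c,c), inpos(f,f), on(b,b), on(b,c), on(c,b), on(c,c), on(f,f)}
2. swap(c,f)  →  {above(b), above(c), above(f), inpos(c,c), inpos(f,c), inpos(f,f), on(b,b), on(b,c), on(c,b), on(c,c), on(f,f)}
3. swap(c,b)  →  {above(b), above(c), above(f), inpos(b,c), inpos(c,c), inpos(f,c), inpos(f,f), on(b,b), on(b,c), on(c,b), on(c,c), on(f,f)}
optimal plan length = 3; 3 > 2

No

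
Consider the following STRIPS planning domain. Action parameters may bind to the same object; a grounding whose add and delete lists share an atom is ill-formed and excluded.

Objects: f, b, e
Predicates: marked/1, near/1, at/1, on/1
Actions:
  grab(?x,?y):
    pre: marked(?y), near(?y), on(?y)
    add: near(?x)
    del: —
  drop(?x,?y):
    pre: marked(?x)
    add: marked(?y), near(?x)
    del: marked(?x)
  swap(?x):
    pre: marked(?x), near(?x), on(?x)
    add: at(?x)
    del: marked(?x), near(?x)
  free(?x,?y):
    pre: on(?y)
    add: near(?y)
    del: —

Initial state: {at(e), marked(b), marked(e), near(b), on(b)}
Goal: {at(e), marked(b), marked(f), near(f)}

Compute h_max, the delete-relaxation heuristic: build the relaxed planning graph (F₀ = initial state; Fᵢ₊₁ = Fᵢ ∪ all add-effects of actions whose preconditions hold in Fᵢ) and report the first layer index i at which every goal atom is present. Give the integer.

F0 = init (5 atoms)
F1 = F0 ∪ {at(b), marked(f), near(e), near(f)}  (9 atoms)
goal ⊆ F1  ⇒  h_max = 1

1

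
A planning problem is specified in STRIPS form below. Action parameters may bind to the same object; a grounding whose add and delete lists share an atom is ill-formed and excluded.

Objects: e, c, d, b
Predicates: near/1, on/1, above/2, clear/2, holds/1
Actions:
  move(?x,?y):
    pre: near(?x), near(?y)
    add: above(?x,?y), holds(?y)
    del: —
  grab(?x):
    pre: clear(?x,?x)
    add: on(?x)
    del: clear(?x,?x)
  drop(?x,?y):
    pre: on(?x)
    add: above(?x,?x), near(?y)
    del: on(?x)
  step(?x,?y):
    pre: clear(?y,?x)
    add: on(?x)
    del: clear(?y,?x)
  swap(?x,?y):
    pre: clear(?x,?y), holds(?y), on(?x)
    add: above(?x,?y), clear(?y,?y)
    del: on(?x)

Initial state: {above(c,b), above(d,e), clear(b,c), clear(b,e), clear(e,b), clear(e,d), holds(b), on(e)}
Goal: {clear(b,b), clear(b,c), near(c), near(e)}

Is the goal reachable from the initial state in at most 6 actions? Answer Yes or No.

Yes

1. drop(e,e)  →  {above(c,b), above(d,e), above(e,e), clear(b,c), clear(b,e), clear(e,b), clear(e,d), holds(b), near(e)}
2. step(e,b)  →  {above(c,b), above(d,e), above(e,e), clear(b,c), clear(e,b), clear(e,d), holds(b), near(e), on(e)}
3. step(d,e)  →  {above(c,b), above(d,e), above(e,e), clear(b,c), clear(e,b), holds(b), near(e), on(d), on(e)}
4. drop(d,c)  →  {above(c,b), above(d,d), above(d,e), above(e,e), clear(b,c), clear(e,b), holds(b), near(c), near(e), on(e)}
5. swap(e,b)  →  {above(c,b), above(d,d), above(d,e), above(e,b), above(e,e), clear(b,b), clear(b,c), clear(e,b), holds(b), near(c), near(e)}
optimal plan length = 5; 5 ≤ 6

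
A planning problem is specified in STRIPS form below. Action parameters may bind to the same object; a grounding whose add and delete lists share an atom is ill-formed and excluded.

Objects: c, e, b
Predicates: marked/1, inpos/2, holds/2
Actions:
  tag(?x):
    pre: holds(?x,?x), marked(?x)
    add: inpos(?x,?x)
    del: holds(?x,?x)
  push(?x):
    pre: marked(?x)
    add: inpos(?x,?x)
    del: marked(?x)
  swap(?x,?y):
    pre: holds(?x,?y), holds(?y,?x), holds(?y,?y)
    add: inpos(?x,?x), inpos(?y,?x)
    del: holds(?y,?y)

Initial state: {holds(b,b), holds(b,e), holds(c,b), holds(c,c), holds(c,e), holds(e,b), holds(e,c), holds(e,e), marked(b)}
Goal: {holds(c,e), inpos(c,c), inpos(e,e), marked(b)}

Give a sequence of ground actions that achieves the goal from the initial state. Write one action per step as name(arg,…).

1. swap(c,c)  →  {holds(b,b), holds(b,e), holds(c,b), holds(c,e), holds(e,b), holds(e,c), holds(e,e), inpos(c,c), marked(b)}
2. swap(e,e)  →  {holds(b,b), holds(b,e), holds(c,b), holds(c,e), holds(e,b), holds(e,c), inpos(c,c), inpos(e,e), marked(b)}

swap(c,c); swap(e,e)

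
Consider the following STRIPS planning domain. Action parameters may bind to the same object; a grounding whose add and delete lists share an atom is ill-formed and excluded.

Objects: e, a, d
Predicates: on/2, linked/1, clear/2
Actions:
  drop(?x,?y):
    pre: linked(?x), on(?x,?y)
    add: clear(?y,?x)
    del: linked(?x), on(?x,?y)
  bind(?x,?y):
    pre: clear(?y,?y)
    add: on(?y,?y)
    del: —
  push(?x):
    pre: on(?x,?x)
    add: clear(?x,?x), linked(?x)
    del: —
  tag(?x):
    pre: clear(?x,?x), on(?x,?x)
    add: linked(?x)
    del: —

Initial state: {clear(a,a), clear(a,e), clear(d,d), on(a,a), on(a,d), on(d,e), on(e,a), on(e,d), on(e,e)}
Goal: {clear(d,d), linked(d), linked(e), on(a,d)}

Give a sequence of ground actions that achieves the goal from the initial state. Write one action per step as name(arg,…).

1. bind(e,d)  →  {clear(a,a), clear(a,e), clear(d,d), on(a,a), on(a,d), on(d,d), on(d,e), on(e,a), on(e,d), on(e,e)}
2. push(e)  →  {clear(a,a), clear(a,e), clear(d,d), clear(e,e), linked(e), on(a,a), on(a,d), on(d,d), on(d,e), on(e,a), on(e,d), on(e,e)}
3. push(d)  →  {clear(a,a), clear(a,e), clear(d,d), clear(e,e), linked(d), linked(e), on(a,a), on(a,d), on(d,d), on(d,e), on(e,a), on(e,d), on(e,e)}

bind(e,d); push(e); push(d)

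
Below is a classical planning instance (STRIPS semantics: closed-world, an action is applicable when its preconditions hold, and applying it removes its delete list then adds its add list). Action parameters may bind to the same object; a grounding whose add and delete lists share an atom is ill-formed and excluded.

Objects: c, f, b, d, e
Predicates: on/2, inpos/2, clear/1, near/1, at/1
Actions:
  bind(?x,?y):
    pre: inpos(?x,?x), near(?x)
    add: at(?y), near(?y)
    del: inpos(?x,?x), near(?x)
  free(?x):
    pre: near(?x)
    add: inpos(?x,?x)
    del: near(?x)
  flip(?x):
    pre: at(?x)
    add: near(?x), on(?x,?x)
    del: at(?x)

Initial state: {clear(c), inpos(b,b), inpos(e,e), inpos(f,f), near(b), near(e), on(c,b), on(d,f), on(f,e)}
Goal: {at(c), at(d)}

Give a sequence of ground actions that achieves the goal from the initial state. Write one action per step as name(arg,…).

bind(b,c); bind(e,d)

1. bind(b,c)  →  {at(c), clear(c), inpos(e,e), inpos(f,f), near(c), near(e), on(c,b), on(d,f), on(f,e)}
2. bind(e,d)  →  {at(c), at(d), clear(c), inpos(f,f), near(c), near(d), on(c,b), on(d,f), on(f,e)}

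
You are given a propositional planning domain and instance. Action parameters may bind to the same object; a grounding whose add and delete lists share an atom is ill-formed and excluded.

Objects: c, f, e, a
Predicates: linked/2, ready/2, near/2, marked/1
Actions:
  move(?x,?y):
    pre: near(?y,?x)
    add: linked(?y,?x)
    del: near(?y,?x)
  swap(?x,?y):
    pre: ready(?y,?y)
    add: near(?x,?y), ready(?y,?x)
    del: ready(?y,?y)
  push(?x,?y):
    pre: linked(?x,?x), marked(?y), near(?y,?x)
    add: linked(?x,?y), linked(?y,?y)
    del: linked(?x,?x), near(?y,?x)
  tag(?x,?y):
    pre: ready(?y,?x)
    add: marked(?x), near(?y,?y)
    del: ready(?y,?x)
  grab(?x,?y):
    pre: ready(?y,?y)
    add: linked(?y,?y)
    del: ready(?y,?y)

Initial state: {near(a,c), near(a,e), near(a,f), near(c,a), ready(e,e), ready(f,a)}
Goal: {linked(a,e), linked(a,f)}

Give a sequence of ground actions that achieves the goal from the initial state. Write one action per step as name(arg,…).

1. move(f,a)  →  {linked(a,f), near(a,c), near(a,e), near(c,a), ready(e,e), ready(f,a)}
2. move(e,a)  →  {linked(a,e), linked(a,f), near(a,c), near(c,a), ready(e,e), ready(f,a)}

move(f,a); move(e,a)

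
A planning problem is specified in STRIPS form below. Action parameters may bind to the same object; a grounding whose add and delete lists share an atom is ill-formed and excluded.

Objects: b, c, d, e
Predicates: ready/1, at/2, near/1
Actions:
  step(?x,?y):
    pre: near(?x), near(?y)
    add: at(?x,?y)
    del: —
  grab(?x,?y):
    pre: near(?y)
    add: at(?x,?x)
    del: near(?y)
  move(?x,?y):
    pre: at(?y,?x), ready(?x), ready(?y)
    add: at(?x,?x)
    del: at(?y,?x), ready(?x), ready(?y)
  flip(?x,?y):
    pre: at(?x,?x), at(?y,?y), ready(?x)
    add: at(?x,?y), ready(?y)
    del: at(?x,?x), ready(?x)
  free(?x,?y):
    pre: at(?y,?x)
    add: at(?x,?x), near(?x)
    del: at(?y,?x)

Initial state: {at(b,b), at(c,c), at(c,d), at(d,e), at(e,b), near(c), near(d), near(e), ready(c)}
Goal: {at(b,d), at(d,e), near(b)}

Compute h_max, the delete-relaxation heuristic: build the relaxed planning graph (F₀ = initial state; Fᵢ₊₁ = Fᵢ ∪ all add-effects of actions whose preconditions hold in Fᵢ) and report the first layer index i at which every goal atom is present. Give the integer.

2

F0 = init (9 atoms)
F1 = F0 ∪ {at(c,b), at(c,e), at(d,c), at(d,d), at(e,c), at(e,d), at(e,e), near(b), ready(b)}  (18 atoms)
F2 = F1 ∪ {at(b,c), at(b,d), at(b,e), at(d,b), ready(d), ready(e)}  (24 atoms)
goal ⊆ F2  ⇒  h_max = 2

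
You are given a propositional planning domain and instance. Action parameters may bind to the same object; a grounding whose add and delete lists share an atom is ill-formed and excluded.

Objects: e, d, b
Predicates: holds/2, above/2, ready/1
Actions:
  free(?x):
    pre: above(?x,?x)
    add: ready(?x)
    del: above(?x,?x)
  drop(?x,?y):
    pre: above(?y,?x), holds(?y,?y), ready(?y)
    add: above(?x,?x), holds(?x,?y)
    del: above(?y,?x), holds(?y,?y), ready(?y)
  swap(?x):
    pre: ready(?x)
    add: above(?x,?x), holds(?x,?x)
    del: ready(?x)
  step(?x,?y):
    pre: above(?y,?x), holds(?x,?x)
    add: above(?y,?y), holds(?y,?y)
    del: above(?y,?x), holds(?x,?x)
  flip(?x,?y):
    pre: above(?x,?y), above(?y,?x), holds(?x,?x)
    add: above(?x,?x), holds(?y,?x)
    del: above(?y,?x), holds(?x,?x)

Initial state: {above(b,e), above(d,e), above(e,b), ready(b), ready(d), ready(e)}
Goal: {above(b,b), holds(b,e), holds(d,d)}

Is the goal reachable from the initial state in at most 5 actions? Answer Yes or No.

Yes

1. swap(e)  →  {above(b,e), above(d,e), above(e,b), above(e,e), holds(e,e), ready(b), ready(d)}
2. free(e)  →  {above(b,e), above(d,e), above(e,b), holds(e,e), ready(b), ready(d), ready(e)}
3. drop(b,e)  →  {above(b,b), above(b,e), above(d,e), holds(b,e), ready(b), ready(d)}
4. swap(d)  →  {above(b,b), above(b,e), above(d,d), above(d,e), holds(b,e), holds(d,d), ready(b)}
optimal plan length = 4; 4 ≤ 5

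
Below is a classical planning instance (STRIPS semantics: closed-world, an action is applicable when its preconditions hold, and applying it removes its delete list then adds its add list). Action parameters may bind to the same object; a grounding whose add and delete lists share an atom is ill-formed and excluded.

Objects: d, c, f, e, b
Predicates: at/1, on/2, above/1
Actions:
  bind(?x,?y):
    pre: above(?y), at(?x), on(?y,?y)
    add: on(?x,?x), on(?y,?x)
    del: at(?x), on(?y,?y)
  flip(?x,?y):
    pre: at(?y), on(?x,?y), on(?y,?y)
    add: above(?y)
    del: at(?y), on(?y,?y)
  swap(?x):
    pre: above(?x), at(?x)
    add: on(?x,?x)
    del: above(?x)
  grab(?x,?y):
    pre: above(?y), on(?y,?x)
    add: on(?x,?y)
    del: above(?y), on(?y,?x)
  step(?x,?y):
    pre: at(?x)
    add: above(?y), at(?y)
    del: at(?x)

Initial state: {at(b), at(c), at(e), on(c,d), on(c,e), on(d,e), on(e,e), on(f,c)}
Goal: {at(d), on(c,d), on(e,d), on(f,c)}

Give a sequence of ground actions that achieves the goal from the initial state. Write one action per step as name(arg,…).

1. step(c,d)  →  {above(d), at(b), at(d), at(e), on(c,d), on(c,e), on(d,e), on(e,e), on(f,c)}
2. grab(e,d)  →  {at(b), at(d), at(e), on(c,d), on(c,e), on(e,d), on(e,e), on(f,c)}

step(c,d); grab(e,d)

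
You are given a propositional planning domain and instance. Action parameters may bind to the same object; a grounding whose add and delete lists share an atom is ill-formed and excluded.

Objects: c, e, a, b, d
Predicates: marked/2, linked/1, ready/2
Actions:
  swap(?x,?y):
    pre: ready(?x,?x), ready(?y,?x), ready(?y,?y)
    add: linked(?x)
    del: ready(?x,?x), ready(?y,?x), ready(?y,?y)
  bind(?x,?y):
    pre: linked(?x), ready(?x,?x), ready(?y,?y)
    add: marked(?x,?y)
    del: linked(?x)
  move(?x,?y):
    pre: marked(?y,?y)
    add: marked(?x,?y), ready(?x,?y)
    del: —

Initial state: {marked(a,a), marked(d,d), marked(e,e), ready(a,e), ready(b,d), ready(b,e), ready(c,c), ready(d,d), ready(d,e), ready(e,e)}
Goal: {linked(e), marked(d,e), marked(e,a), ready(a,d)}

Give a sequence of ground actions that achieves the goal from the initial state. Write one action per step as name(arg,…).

1. swap(e,e)  →  {linked(e), marked(a,a), marked(d,d), marked(e,e), ready(a,e), ready(b,d), ready(b,e), ready(c,c), ready(d,d), ready(d,e)}
2. move(e,a)  →  {linked(e), marked(a,a), marked(d,d), marked(e,a), marked(e,e), ready(a,e), ready(b,d), ready(b,e), ready(c,c), ready(d,d), ready(d,e), ready(e,a)}
3. move(a,d)  →  {linked(e), marked(a,a), marked(a,d), marked(d,d), marked(e,a), marked(e,e), ready(a,d), ready(a,e), ready(b,d), ready(b,e), ready(c,c), ready(d,d), ready(d,e), ready(e,a)}
4. move(d,e)  →  {linked(e), marked(a,a), marked(a,d), marked(d,d), marked(d,e), marked(e,a), marked(e,e), ready(a,d), ready(a,e), ready(b,d), ready(b,e), ready(c,c), ready(d,d), ready(d,e), ready(e,a)}

swap(e,e); move(e,a); move(a,d); move(d,e)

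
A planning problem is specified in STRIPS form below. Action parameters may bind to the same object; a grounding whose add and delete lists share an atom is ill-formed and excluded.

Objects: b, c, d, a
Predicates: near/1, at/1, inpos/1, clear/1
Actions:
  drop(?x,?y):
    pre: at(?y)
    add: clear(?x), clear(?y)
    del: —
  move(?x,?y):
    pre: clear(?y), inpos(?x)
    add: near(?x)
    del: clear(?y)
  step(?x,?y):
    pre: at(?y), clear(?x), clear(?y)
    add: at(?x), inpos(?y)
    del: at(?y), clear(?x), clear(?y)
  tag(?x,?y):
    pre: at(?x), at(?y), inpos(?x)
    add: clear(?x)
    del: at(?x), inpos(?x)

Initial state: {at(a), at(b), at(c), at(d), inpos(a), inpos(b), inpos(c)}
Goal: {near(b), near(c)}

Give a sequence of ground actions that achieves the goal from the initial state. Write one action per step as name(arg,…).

drop(b,c); move(b,b); move(c,c)

1. drop(b,c)  →  {at(a), at(b), at(c), at(d), clear(b), clear(c), inpos(a), inpos(b), inpos(c)}
2. move(b,b)  →  {at(a), at(b), at(c), at(d), clear(c), inpos(a), inpos(b), inpos(c), near(b)}
3. move(c,c)  →  {at(a), at(b), at(c), at(d), inpos(a), inpos(b), inpos(c), near(b), near(c)}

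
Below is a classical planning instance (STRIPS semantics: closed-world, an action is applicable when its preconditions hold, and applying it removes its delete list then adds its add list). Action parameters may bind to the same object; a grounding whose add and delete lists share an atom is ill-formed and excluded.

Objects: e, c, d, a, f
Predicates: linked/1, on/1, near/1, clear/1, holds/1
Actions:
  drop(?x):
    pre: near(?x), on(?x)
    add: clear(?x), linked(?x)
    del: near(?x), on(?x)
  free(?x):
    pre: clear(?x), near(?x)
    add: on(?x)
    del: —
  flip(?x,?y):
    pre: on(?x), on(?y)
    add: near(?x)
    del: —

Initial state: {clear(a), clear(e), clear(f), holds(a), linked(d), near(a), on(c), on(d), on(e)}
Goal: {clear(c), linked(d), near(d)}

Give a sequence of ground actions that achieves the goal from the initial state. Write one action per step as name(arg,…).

flip(c,e); drop(c); flip(d,e)

1. flip(c,e)  →  {clear(a), clear(e), clear(f), holds(a), linked(d), near(a), near(c), on(c), on(d), on(e)}
2. drop(c)  →  {clear(a), clear(c), clear(e), clear(f), holds(a), linked(c), linked(d), near(a), on(d), on(e)}
3. flip(d,e)  →  {clear(a), clear(c), clear(e), clear(f), holds(a), linked(c), linked(d), near(a), near(d), on(d), on(e)}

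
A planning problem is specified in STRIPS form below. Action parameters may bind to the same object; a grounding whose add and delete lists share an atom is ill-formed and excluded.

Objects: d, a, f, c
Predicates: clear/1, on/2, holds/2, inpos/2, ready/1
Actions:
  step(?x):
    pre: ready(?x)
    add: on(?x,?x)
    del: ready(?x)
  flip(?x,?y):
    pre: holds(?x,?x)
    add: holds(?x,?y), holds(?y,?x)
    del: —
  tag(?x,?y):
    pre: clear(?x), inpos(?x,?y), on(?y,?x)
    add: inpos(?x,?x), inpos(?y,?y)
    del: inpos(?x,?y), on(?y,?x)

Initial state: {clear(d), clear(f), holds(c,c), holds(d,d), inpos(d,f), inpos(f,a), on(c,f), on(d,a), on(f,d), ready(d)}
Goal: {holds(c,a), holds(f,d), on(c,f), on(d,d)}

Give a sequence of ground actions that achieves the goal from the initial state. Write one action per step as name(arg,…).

step(d); flip(d,f); flip(c,a)

1. step(d)  →  {clear(d), clear(f), holds(c,c), holds(d,d), inpos(d,f), inpos(f,a), on(c,f), on(d,a), on(d,d), on(f,d)}
2. flip(d,f)  →  {clear(d), clear(f), holds(c,c), holds(d,d), holds(d,f), holds(f,d), inpos(d,f), inpos(f,a), on(c,f), on(d,a), on(d,d), on(f,d)}
3. flip(c,a)  →  {clear(d), clear(f), holds(a,c), holds(c,a), holds(c,c), holds(d,d), holds(d,f), holds(f,d), inpos(d,f), inpos(f,a), on(c,f), on(d,a), on(d,d), on(f,d)}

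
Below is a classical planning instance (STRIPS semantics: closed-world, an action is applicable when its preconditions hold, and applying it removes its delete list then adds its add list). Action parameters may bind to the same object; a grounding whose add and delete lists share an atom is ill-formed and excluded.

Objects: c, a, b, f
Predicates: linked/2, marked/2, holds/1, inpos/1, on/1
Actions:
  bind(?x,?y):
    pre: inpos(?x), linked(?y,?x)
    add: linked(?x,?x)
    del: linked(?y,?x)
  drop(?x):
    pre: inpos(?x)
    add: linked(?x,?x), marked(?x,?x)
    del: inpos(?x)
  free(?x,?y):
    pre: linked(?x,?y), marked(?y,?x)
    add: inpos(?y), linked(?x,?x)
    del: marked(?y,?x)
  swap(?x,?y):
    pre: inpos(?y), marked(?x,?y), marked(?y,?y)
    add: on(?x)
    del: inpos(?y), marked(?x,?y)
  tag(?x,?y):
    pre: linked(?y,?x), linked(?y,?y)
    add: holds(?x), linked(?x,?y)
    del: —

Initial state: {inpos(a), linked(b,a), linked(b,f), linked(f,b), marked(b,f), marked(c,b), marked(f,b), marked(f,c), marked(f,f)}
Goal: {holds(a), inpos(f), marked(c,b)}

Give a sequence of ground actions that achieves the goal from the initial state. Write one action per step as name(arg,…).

1. free(b,f)  →  {inpos(a), inpos(f), linked(b,a), linked(b,b), linked(b,f), linked(f,b), marked(b,f), marked(c,b), marked(f,c), marked(f,f)}
2. tag(a,b)  →  {holds(a), inpos(a), inpos(f), linked(a,b), linked(b,a), linked(b,b), linked(b,f), linked(f,b), marked(b,f), marked(c,b), marked(f,c), marked(f,f)}

free(b,f); tag(a,b)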